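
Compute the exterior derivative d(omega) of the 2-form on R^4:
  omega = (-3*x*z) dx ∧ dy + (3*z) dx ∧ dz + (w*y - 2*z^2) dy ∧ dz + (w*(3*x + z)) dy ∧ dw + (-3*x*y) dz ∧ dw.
d(omega) = (-3*x) dx ∧ dy ∧ dz + (-w - 3*x + y) dy ∧ dz ∧ dw + (3*w) dx ∧ dy ∧ dw + (-3*y) dx ∧ dz ∧ dw

For a 2-form omega = sum_{i<j} g_{ij} dx_i ∧ dx_j, the exterior derivative is
  d(omega) = sum_{i<j} d(g_{ij}) ∧ dx_i ∧ dx_j = sum_{i<j, k} (∂g_{ij}/∂x_k) dx_k ∧ dx_i ∧ dx_j.
Expand each term, using dx_k ∧ dx_i ∧ dx_j = sgn(permutation) dx_{(a)} ∧ dx_{(b)} ∧ dx_{(c)} with (a < b < c) sorted:
  d(-3*x*z) includes (∂/∂z)(-3*x*z) dz = (-3*x) dz, which multiplied by dx ∧ dy gives (-3*x) dx ∧ dy ∧ dz
  d(w*y - 2*z^2) includes (∂/∂w)(w*y - 2*z^2) dw = (y) dw, which multiplied by dy ∧ dz gives (y) dy ∧ dz ∧ dw
  d(w*(3*x + z)) includes (∂/∂x)(w*(3*x + z)) dx = (3*w) dx, which multiplied by dy ∧ dw gives (3*w) dx ∧ dy ∧ dw
  d(w*(3*x + z)) includes (∂/∂z)(w*(3*x + z)) dz = (w) dz, which multiplied by dy ∧ dw gives (-w) dy ∧ dz ∧ dw
  d(-3*x*y) includes (∂/∂x)(-3*x*y) dx = (-3*y) dx, which multiplied by dz ∧ dw gives (-3*y) dx ∧ dz ∧ dw
  d(-3*x*y) includes (∂/∂y)(-3*x*y) dy = (-3*x) dy, which multiplied by dz ∧ dw gives (-3*x) dy ∧ dz ∧ dw
Collecting like 3-forms: d(omega) = (-3*x) dx ∧ dy ∧ dz + (-w - 3*x + y) dy ∧ dz ∧ dw + (3*w) dx ∧ dy ∧ dw + (-3*y) dx ∧ dz ∧ dw.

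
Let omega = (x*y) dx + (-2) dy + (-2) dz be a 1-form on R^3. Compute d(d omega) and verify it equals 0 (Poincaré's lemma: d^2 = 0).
d(d omega) = 0

Step 1: d omega = sum_{i<j} (∂f_j/∂x_i - ∂f_i/∂x_j) dx_i ∧ dx_j:
  coeff of dx ∧ dy: -x
  coeff of dx ∧ dz: 0
  coeff of dy ∧ dz: 0
Step 2: Apply d again to each 2-form coefficient. The only possible 3-form in R^3 is dx ∧ dy ∧ dz, with coefficient
  ∂(coeff of dy∧dz)/∂x - ∂(coeff of dx∧dz)/∂y + ∂(coeff of dx∧dy)/∂z
  = ∂/∂x (0) - ∂/∂y (0) + ∂/∂z (-x).
Each of these terms simplifies to sums of mixed partials that cancel in pairs. The result is 0 (by equality of mixed partials for smooth functions — Schwarz / Clairaut).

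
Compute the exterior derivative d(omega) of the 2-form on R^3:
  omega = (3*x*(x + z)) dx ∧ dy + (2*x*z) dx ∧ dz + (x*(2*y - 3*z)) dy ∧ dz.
d(omega) = (3*x + 2*y - 3*z) dx ∧ dy ∧ dz

For a 2-form omega = sum_{i<j} g_{ij} dx_i ∧ dx_j, the exterior derivative is
  d(omega) = sum_{i<j} d(g_{ij}) ∧ dx_i ∧ dx_j = sum_{i<j, k} (∂g_{ij}/∂x_k) dx_k ∧ dx_i ∧ dx_j.
Expand each term, using dx_k ∧ dx_i ∧ dx_j = sgn(permutation) dx_{(a)} ∧ dx_{(b)} ∧ dx_{(c)} with (a < b < c) sorted:
  d(3*x*(x + z)) includes (∂/∂z)(3*x*(x + z)) dz = (3*x) dz, which multiplied by dx ∧ dy gives (3*x) dx ∧ dy ∧ dz
  d(x*(2*y - 3*z)) includes (∂/∂x)(x*(2*y - 3*z)) dx = (2*y - 3*z) dx, which multiplied by dy ∧ dz gives (2*y - 3*z) dx ∧ dy ∧ dz
Collecting like 3-forms: d(omega) = (3*x + 2*y - 3*z) dx ∧ dy ∧ dz.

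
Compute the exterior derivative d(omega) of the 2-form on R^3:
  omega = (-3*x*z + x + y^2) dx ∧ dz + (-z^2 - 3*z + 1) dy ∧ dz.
d(omega) = (-2*y) dx ∧ dy ∧ dz

For a 2-form omega = sum_{i<j} g_{ij} dx_i ∧ dx_j, the exterior derivative is
  d(omega) = sum_{i<j} d(g_{ij}) ∧ dx_i ∧ dx_j = sum_{i<j, k} (∂g_{ij}/∂x_k) dx_k ∧ dx_i ∧ dx_j.
Expand each term, using dx_k ∧ dx_i ∧ dx_j = sgn(permutation) dx_{(a)} ∧ dx_{(b)} ∧ dx_{(c)} with (a < b < c) sorted:
  d(-3*x*z + x + y^2) includes (∂/∂y)(-3*x*z + x + y^2) dy = (2*y) dy, which multiplied by dx ∧ dz gives (-2*y) dx ∧ dy ∧ dz
Collecting like 3-forms: d(omega) = (-2*y) dx ∧ dy ∧ dz.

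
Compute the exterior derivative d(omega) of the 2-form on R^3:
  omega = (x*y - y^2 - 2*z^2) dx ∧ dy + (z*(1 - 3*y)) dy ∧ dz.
d(omega) = (-4*z) dx ∧ dy ∧ dz

For a 2-form omega = sum_{i<j} g_{ij} dx_i ∧ dx_j, the exterior derivative is
  d(omega) = sum_{i<j} d(g_{ij}) ∧ dx_i ∧ dx_j = sum_{i<j, k} (∂g_{ij}/∂x_k) dx_k ∧ dx_i ∧ dx_j.
Expand each term, using dx_k ∧ dx_i ∧ dx_j = sgn(permutation) dx_{(a)} ∧ dx_{(b)} ∧ dx_{(c)} with (a < b < c) sorted:
  d(x*y - y^2 - 2*z^2) includes (∂/∂z)(x*y - y^2 - 2*z^2) dz = (-4*z) dz, which multiplied by dx ∧ dy gives (-4*z) dx ∧ dy ∧ dz
Collecting like 3-forms: d(omega) = (-4*z) dx ∧ dy ∧ dz.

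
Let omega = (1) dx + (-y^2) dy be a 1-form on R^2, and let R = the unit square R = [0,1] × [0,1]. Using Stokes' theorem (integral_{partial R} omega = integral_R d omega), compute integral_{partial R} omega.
integral_(partial R) omega = 0

Stokes: integral_partial_R omega = integral_R d omega with d omega = (∂Q/∂x - ∂P/∂y) dx ∧ dy.
  ∂Q/∂x = 0
  ∂P/∂y = 0
  integrand = ∂Q/∂x - ∂P/∂y = 0.
Integrating over R: integral_0^1 integral_0^1 (0) dx dy = 0.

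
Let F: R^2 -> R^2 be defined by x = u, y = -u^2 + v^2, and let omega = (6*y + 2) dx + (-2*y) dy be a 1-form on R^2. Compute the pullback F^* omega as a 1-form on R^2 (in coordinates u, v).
F^* omega = (-4*u^3 - 6*u^2 + 4*u*v^2 + 6*v^2 + 2) du + (4*v*(u^2 - v^2)) dv

Using F^*(f dg) = (f ∘ F) d(g ∘ F), substitute each coordinate x_i by F_i(u, v) in f_i, and replace dx_i by d F_i = (∂F_i/∂u) du + (∂F_i/∂v) dv.
  For the x component: f_1(F) = -6*u^2 + 6*v^2 + 2; d F_1 = (1) du + (0) dv
  For the y component: f_2(F) = 2*u^2 - 2*v^2; d F_2 = (-2*u) du + (2*v) dv
Combining and collecting du, dv coefficients:
  coeff of du: -4*u^3 - 6*u^2 + 4*u*v^2 + 6*v^2 + 2
  coeff of dv: 4*v*(u^2 - v^2)
F^* omega = (-4*u^3 - 6*u^2 + 4*u*v^2 + 6*v^2 + 2) du + (4*v*(u^2 - v^2)) dv.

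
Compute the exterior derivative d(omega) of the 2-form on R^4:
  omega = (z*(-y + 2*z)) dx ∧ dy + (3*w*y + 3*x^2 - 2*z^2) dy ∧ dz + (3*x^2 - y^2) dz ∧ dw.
d(omega) = (6*x - y + 4*z) dx ∧ dy ∧ dz + (y) dy ∧ dz ∧ dw + (6*x) dx ∧ dz ∧ dw

For a 2-form omega = sum_{i<j} g_{ij} dx_i ∧ dx_j, the exterior derivative is
  d(omega) = sum_{i<j} d(g_{ij}) ∧ dx_i ∧ dx_j = sum_{i<j, k} (∂g_{ij}/∂x_k) dx_k ∧ dx_i ∧ dx_j.
Expand each term, using dx_k ∧ dx_i ∧ dx_j = sgn(permutation) dx_{(a)} ∧ dx_{(b)} ∧ dx_{(c)} with (a < b < c) sorted:
  d(z*(-y + 2*z)) includes (∂/∂z)(z*(-y + 2*z)) dz = (-y + 4*z) dz, which multiplied by dx ∧ dy gives (-y + 4*z) dx ∧ dy ∧ dz
  d(3*w*y + 3*x^2 - 2*z^2) includes (∂/∂x)(3*w*y + 3*x^2 - 2*z^2) dx = (6*x) dx, which multiplied by dy ∧ dz gives (6*x) dx ∧ dy ∧ dz
  d(3*w*y + 3*x^2 - 2*z^2) includes (∂/∂w)(3*w*y + 3*x^2 - 2*z^2) dw = (3*y) dw, which multiplied by dy ∧ dz gives (3*y) dy ∧ dz ∧ dw
  d(3*x^2 - y^2) includes (∂/∂x)(3*x^2 - y^2) dx = (6*x) dx, which multiplied by dz ∧ dw gives (6*x) dx ∧ dz ∧ dw
  d(3*x^2 - y^2) includes (∂/∂y)(3*x^2 - y^2) dy = (-2*y) dy, which multiplied by dz ∧ dw gives (-2*y) dy ∧ dz ∧ dw
Collecting like 3-forms: d(omega) = (6*x - y + 4*z) dx ∧ dy ∧ dz + (y) dy ∧ dz ∧ dw + (6*x) dx ∧ dz ∧ dw.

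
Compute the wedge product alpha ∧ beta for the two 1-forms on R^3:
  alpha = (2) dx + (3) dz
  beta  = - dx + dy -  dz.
alpha ∧ beta = (2) dx ∧ dy + (1) dx ∧ dz + (-3) dy ∧ dz

Distribute the wedge, using dx_i ∧ dx_j = -dx_j ∧ dx_i and dx_i ∧ dx_i = 0. For each pair (i, j) with i < j, the coefficient of dx_i ∧ dx_j in alpha ∧ beta is (alpha_i * beta_j - alpha_j * beta_i). Collecting: alpha ∧ beta = (2) dx ∧ dy + (1) dx ∧ dz + (-3) dy ∧ dz.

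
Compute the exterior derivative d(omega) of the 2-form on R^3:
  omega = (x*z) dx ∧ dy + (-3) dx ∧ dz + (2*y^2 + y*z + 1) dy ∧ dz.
d(omega) = (x) dx ∧ dy ∧ dz

For a 2-form omega = sum_{i<j} g_{ij} dx_i ∧ dx_j, the exterior derivative is
  d(omega) = sum_{i<j} d(g_{ij}) ∧ dx_i ∧ dx_j = sum_{i<j, k} (∂g_{ij}/∂x_k) dx_k ∧ dx_i ∧ dx_j.
Expand each term, using dx_k ∧ dx_i ∧ dx_j = sgn(permutation) dx_{(a)} ∧ dx_{(b)} ∧ dx_{(c)} with (a < b < c) sorted:
  d(x*z) includes (∂/∂z)(x*z) dz = (x) dz, which multiplied by dx ∧ dy gives (x) dx ∧ dy ∧ dz
Collecting like 3-forms: d(omega) = (x) dx ∧ dy ∧ dz.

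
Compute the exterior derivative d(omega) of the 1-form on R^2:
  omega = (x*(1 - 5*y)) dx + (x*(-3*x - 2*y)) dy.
d(omega) = (-x - 2*y) dx ∧ dy

For a 1-form omega = sum_i f_i dx_i, the exterior derivative is
  d(omega) = sum_{i < j} (∂f_j/∂x_i - ∂f_i/∂x_j) dx_i ∧ dx_j.
  coefficient of dx ∧ dy: ∂f_2/∂x - ∂f_1/∂y = ∂(x*(-3*x - 2*y))/∂x - ∂(x*(1 - 5*y))/∂y = -x - 2*y
Assembling: d(omega) = (-x - 2*y) dx ∧ dy.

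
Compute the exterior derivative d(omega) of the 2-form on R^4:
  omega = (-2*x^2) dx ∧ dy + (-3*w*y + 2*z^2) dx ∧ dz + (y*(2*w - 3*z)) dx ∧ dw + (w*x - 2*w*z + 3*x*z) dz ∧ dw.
d(omega) = (3*w) dx ∧ dy ∧ dz + (w + 3*z) dx ∧ dz ∧ dw + (-2*w + 3*z) dx ∧ dy ∧ dw

For a 2-form omega = sum_{i<j} g_{ij} dx_i ∧ dx_j, the exterior derivative is
  d(omega) = sum_{i<j} d(g_{ij}) ∧ dx_i ∧ dx_j = sum_{i<j, k} (∂g_{ij}/∂x_k) dx_k ∧ dx_i ∧ dx_j.
Expand each term, using dx_k ∧ dx_i ∧ dx_j = sgn(permutation) dx_{(a)} ∧ dx_{(b)} ∧ dx_{(c)} with (a < b < c) sorted:
  d(-3*w*y + 2*z^2) includes (∂/∂y)(-3*w*y + 2*z^2) dy = (-3*w) dy, which multiplied by dx ∧ dz gives (3*w) dx ∧ dy ∧ dz
  d(-3*w*y + 2*z^2) includes (∂/∂w)(-3*w*y + 2*z^2) dw = (-3*y) dw, which multiplied by dx ∧ dz gives (-3*y) dx ∧ dz ∧ dw
  d(y*(2*w - 3*z)) includes (∂/∂y)(y*(2*w - 3*z)) dy = (2*w - 3*z) dy, which multiplied by dx ∧ dw gives (-2*w + 3*z) dx ∧ dy ∧ dw
  d(y*(2*w - 3*z)) includes (∂/∂z)(y*(2*w - 3*z)) dz = (-3*y) dz, which multiplied by dx ∧ dw gives (3*y) dx ∧ dz ∧ dw
  d(w*x - 2*w*z + 3*x*z) includes (∂/∂x)(w*x - 2*w*z + 3*x*z) dx = (w + 3*z) dx, which multiplied by dz ∧ dw gives (w + 3*z) dx ∧ dz ∧ dw
Collecting like 3-forms: d(omega) = (3*w) dx ∧ dy ∧ dz + (w + 3*z) dx ∧ dz ∧ dw + (-2*w + 3*z) dx ∧ dy ∧ dw.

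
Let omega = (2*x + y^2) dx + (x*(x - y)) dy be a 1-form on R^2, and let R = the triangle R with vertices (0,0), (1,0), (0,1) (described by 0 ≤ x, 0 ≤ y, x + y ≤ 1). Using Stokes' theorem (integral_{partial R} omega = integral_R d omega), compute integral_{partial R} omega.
integral_(partial R) omega = -1/6

Stokes: integral_partial_R omega = integral_R d omega with d omega = (∂Q/∂x - ∂P/∂y) dx ∧ dy.
  ∂Q/∂x = 2*x - y
  ∂P/∂y = 2*y
  integrand = ∂Q/∂x - ∂P/∂y = 2*x - 3*y.
Integrating over R: integral_0^1 integral_0^{1-x} (2*x - 3*y) dy dx = -1/6.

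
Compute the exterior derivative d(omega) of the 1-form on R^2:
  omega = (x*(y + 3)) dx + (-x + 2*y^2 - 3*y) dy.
d(omega) = (-x - 1) dx ∧ dy

For a 1-form omega = sum_i f_i dx_i, the exterior derivative is
  d(omega) = sum_{i < j} (∂f_j/∂x_i - ∂f_i/∂x_j) dx_i ∧ dx_j.
  coefficient of dx ∧ dy: ∂f_2/∂x - ∂f_1/∂y = ∂(-x + 2*y^2 - 3*y)/∂x - ∂(x*(y + 3))/∂y = -x - 1
Assembling: d(omega) = (-x - 1) dx ∧ dy.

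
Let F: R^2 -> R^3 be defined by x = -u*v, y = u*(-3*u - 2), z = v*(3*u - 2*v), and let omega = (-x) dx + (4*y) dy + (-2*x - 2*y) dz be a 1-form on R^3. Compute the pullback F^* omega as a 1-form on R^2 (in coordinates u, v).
F^* omega = (u*(72*u^2 + 18*u*v + 72*u + 5*v^2 + 12*v + 16)) du + (u*(18*u^2 - 19*u*v + 12*u - 8*v^2 - 16*v)) dv

Using F^*(f dg) = (f ∘ F) d(g ∘ F), substitute each coordinate x_i by F_i(u, v) in f_i, and replace dx_i by d F_i = (∂F_i/∂u) du + (∂F_i/∂v) dv.
  For the x component: f_1(F) = u*v; d F_1 = (-v) du + (-u) dv
  For the y component: f_2(F) = 4*u*(-3*u - 2); d F_2 = (-6*u - 2) du + (0) dv
  For the z component: f_3(F) = 2*u*(3*u + v + 2); d F_3 = (3*v) du + (3*u - 4*v) dv
Combining and collecting du, dv coefficients:
  coeff of du: u*(72*u^2 + 18*u*v + 72*u + 5*v^2 + 12*v + 16)
  coeff of dv: u*(18*u^2 - 19*u*v + 12*u - 8*v^2 - 16*v)
F^* omega = (u*(72*u^2 + 18*u*v + 72*u + 5*v^2 + 12*v + 16)) du + (u*(18*u^2 - 19*u*v + 12*u - 8*v^2 - 16*v)) dv.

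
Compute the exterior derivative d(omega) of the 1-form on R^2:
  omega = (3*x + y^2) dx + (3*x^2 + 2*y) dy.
d(omega) = (6*x - 2*y) dx ∧ dy

For a 1-form omega = sum_i f_i dx_i, the exterior derivative is
  d(omega) = sum_{i < j} (∂f_j/∂x_i - ∂f_i/∂x_j) dx_i ∧ dx_j.
  coefficient of dx ∧ dy: ∂f_2/∂x - ∂f_1/∂y = ∂(3*x^2 + 2*y)/∂x - ∂(3*x + y^2)/∂y = 6*x - 2*y
Assembling: d(omega) = (6*x - 2*y) dx ∧ dy.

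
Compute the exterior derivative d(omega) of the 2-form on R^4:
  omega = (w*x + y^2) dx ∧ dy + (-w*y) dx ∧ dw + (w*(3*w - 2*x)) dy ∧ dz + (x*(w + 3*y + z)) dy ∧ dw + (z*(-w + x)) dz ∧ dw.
d(omega) = (2*w + x + 3*y + z) dx ∧ dy ∧ dw + (-2*w) dx ∧ dy ∧ dz + (6*w - 3*x) dy ∧ dz ∧ dw + (z) dx ∧ dz ∧ dw

For a 2-form omega = sum_{i<j} g_{ij} dx_i ∧ dx_j, the exterior derivative is
  d(omega) = sum_{i<j} d(g_{ij}) ∧ dx_i ∧ dx_j = sum_{i<j, k} (∂g_{ij}/∂x_k) dx_k ∧ dx_i ∧ dx_j.
Expand each term, using dx_k ∧ dx_i ∧ dx_j = sgn(permutation) dx_{(a)} ∧ dx_{(b)} ∧ dx_{(c)} with (a < b < c) sorted:
  d(w*x + y^2) includes (∂/∂w)(w*x + y^2) dw = (x) dw, which multiplied by dx ∧ dy gives (x) dx ∧ dy ∧ dw
  d(-w*y) includes (∂/∂y)(-w*y) dy = (-w) dy, which multiplied by dx ∧ dw gives (w) dx ∧ dy ∧ dw
  d(w*(3*w - 2*x)) includes (∂/∂x)(w*(3*w - 2*x)) dx = (-2*w) dx, which multiplied by dy ∧ dz gives (-2*w) dx ∧ dy ∧ dz
  d(w*(3*w - 2*x)) includes (∂/∂w)(w*(3*w - 2*x)) dw = (6*w - 2*x) dw, which multiplied by dy ∧ dz gives (6*w - 2*x) dy ∧ dz ∧ dw
  d(x*(w + 3*y + z)) includes (∂/∂x)(x*(w + 3*y + z)) dx = (w + 3*y + z) dx, which multiplied by dy ∧ dw gives (w + 3*y + z) dx ∧ dy ∧ dw
  d(x*(w + 3*y + z)) includes (∂/∂z)(x*(w + 3*y + z)) dz = (x) dz, which multiplied by dy ∧ dw gives (-x) dy ∧ dz ∧ dw
  d(z*(-w + x)) includes (∂/∂x)(z*(-w + x)) dx = (z) dx, which multiplied by dz ∧ dw gives (z) dx ∧ dz ∧ dw
Collecting like 3-forms: d(omega) = (2*w + x + 3*y + z) dx ∧ dy ∧ dw + (-2*w) dx ∧ dy ∧ dz + (6*w - 3*x) dy ∧ dz ∧ dw + (z) dx ∧ dz ∧ dw.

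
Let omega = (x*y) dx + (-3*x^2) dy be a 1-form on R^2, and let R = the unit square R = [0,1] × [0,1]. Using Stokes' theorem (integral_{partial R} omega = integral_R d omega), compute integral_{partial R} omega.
integral_(partial R) omega = -7/2

Stokes: integral_partial_R omega = integral_R d omega with d omega = (∂Q/∂x - ∂P/∂y) dx ∧ dy.
  ∂Q/∂x = -6*x
  ∂P/∂y = x
  integrand = ∂Q/∂x - ∂P/∂y = -7*x.
Integrating over R: integral_0^1 integral_0^1 (-7*x) dx dy = -7/2.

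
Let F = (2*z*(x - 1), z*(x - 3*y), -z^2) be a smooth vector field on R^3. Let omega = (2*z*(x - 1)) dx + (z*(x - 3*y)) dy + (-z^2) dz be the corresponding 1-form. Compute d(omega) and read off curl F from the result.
d(omega) = (-x + 3*y) dy ∧ dz + (2*x - 2) dz ∧ dx + (z) dx ∧ dy; curl F = (-x + 3*y, 2*x - 2, z)

d omega = sum_{i<j} (∂f_j/∂x_i - ∂f_i/∂x_j) dx_i ∧ dx_j. Under the identification (dy ∧ dz, dz ∧ dx, dx ∧ dy) ↔ (e_x, e_y, e_z), the coefficients are exactly the components of curl F. Compute:
  ∂R/∂y - ∂Q/∂z = (0) - (x - 3*y) = -x + 3*y
  ∂P/∂z - ∂R/∂x = (2*x - 2) - (0) = 2*x - 2
  ∂Q/∂x - ∂P/∂y = (z) - (0) = z.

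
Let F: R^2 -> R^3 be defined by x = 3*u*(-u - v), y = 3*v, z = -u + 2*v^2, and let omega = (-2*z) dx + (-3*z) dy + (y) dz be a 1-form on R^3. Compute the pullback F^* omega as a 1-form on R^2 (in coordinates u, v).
F^* omega = (-12*u^2 + 24*u*v^2 - 6*u*v + 12*v^3 - 3*v) du + (-6*u^2 + 12*u*v^2 + 9*u - 6*v^2) dv

Using F^*(f dg) = (f ∘ F) d(g ∘ F), substitute each coordinate x_i by F_i(u, v) in f_i, and replace dx_i by d F_i = (∂F_i/∂u) du + (∂F_i/∂v) dv.
  For the x component: f_1(F) = 2*u - 4*v^2; d F_1 = (-6*u - 3*v) du + (-3*u) dv
  For the y component: f_2(F) = 3*u - 6*v^2; d F_2 = (0) du + (3) dv
  For the z component: f_3(F) = 3*v; d F_3 = (-1) du + (4*v) dv
Combining and collecting du, dv coefficients:
  coeff of du: -12*u^2 + 24*u*v^2 - 6*u*v + 12*v^3 - 3*v
  coeff of dv: -6*u^2 + 12*u*v^2 + 9*u - 6*v^2
F^* omega = (-12*u^2 + 24*u*v^2 - 6*u*v + 12*v^3 - 3*v) du + (-6*u^2 + 12*u*v^2 + 9*u - 6*v^2) dv.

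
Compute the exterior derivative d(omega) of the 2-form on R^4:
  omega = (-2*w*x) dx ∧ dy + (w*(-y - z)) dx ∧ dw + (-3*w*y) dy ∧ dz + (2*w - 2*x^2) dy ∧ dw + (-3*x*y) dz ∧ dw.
d(omega) = (w - 6*x) dx ∧ dy ∧ dw + (w - 3*y) dx ∧ dz ∧ dw + (-3*x - 3*y) dy ∧ dz ∧ dw

For a 2-form omega = sum_{i<j} g_{ij} dx_i ∧ dx_j, the exterior derivative is
  d(omega) = sum_{i<j} d(g_{ij}) ∧ dx_i ∧ dx_j = sum_{i<j, k} (∂g_{ij}/∂x_k) dx_k ∧ dx_i ∧ dx_j.
Expand each term, using dx_k ∧ dx_i ∧ dx_j = sgn(permutation) dx_{(a)} ∧ dx_{(b)} ∧ dx_{(c)} with (a < b < c) sorted:
  d(-2*w*x) includes (∂/∂w)(-2*w*x) dw = (-2*x) dw, which multiplied by dx ∧ dy gives (-2*x) dx ∧ dy ∧ dw
  d(w*(-y - z)) includes (∂/∂y)(w*(-y - z)) dy = (-w) dy, which multiplied by dx ∧ dw gives (w) dx ∧ dy ∧ dw
  d(w*(-y - z)) includes (∂/∂z)(w*(-y - z)) dz = (-w) dz, which multiplied by dx ∧ dw gives (w) dx ∧ dz ∧ dw
  d(-3*w*y) includes (∂/∂w)(-3*w*y) dw = (-3*y) dw, which multiplied by dy ∧ dz gives (-3*y) dy ∧ dz ∧ dw
  d(2*w - 2*x^2) includes (∂/∂x)(2*w - 2*x^2) dx = (-4*x) dx, which multiplied by dy ∧ dw gives (-4*x) dx ∧ dy ∧ dw
  d(-3*x*y) includes (∂/∂x)(-3*x*y) dx = (-3*y) dx, which multiplied by dz ∧ dw gives (-3*y) dx ∧ dz ∧ dw
  d(-3*x*y) includes (∂/∂y)(-3*x*y) dy = (-3*x) dy, which multiplied by dz ∧ dw gives (-3*x) dy ∧ dz ∧ dw
Collecting like 3-forms: d(omega) = (w - 6*x) dx ∧ dy ∧ dw + (w - 3*y) dx ∧ dz ∧ dw + (-3*x - 3*y) dy ∧ dz ∧ dw.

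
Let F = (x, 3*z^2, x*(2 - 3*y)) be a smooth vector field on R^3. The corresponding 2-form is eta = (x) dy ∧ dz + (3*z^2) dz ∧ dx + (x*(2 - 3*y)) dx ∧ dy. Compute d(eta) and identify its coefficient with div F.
d(eta) = (1) dx ∧ dy ∧ dz; div F = 1

For a 2-form in R^3 of the form above, applying d gives a 3-form with coefficient ∂P/∂x + ∂Q/∂y + ∂R/∂z:
  ∂P/∂x = 1
  ∂Q/∂y = 0
  ∂R/∂z = 0
Sum = 1, which is exactly div F.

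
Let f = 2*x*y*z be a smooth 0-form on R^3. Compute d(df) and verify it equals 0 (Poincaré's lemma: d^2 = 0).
d(df) = 0

Step 1: df = sum_i (∂f/∂x_i) dx_i = (2*y*z) dx + (2*x*z) dy + (2*x*y) dz.
Step 2: Apply d again. Using the 1-form formula, the coefficient of dx ∧ dy in d(df) is ∂^2 f/∂x ∂y - ∂^2 f/∂y ∂x = (2*z) - (2*z) = 0 (equality of mixed partials for smooth f).
Similarly for dx ∧ dz and dy ∧ dz — all coefficients vanish. So d(df) = 0.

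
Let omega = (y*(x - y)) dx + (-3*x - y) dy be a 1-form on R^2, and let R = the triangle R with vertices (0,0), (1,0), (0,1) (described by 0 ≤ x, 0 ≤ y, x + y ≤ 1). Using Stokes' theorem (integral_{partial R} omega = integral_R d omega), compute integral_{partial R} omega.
integral_(partial R) omega = -4/3

Stokes: integral_partial_R omega = integral_R d omega with d omega = (∂Q/∂x - ∂P/∂y) dx ∧ dy.
  ∂Q/∂x = -3
  ∂P/∂y = x - 2*y
  integrand = ∂Q/∂x - ∂P/∂y = -x + 2*y - 3.
Integrating over R: integral_0^1 integral_0^{1-x} (-x + 2*y - 3) dy dx = -4/3.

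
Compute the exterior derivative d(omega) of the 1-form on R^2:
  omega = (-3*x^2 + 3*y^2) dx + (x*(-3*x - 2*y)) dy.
d(omega) = (-6*x - 8*y) dx ∧ dy

For a 1-form omega = sum_i f_i dx_i, the exterior derivative is
  d(omega) = sum_{i < j} (∂f_j/∂x_i - ∂f_i/∂x_j) dx_i ∧ dx_j.
  coefficient of dx ∧ dy: ∂f_2/∂x - ∂f_1/∂y = ∂(x*(-3*x - 2*y))/∂x - ∂(-3*x^2 + 3*y^2)/∂y = -6*x - 8*y
Assembling: d(omega) = (-6*x - 8*y) dx ∧ dy.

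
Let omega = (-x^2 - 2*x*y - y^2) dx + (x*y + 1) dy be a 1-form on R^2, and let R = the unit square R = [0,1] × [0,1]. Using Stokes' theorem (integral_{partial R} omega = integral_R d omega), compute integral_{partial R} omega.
integral_(partial R) omega = 5/2

Stokes: integral_partial_R omega = integral_R d omega with d omega = (∂Q/∂x - ∂P/∂y) dx ∧ dy.
  ∂Q/∂x = y
  ∂P/∂y = -2*x - 2*y
  integrand = ∂Q/∂x - ∂P/∂y = 2*x + 3*y.
Integrating over R: integral_0^1 integral_0^1 (2*x + 3*y) dx dy = 5/2.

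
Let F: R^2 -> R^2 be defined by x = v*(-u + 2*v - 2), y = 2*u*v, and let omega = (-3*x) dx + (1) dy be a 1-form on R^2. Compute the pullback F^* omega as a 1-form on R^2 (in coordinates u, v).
F^* omega = (v*(-3*u*v + 6*v^2 - 6*v + 2)) du + (-3*u^2*v + 18*u*v^2 - 12*u*v + 2*u - 24*v^3 + 36*v^2 - 12*v) dv

Using F^*(f dg) = (f ∘ F) d(g ∘ F), substitute each coordinate x_i by F_i(u, v) in f_i, and replace dx_i by d F_i = (∂F_i/∂u) du + (∂F_i/∂v) dv.
  For the x component: f_1(F) = 3*v*(u - 2*v + 2); d F_1 = (-v) du + (-u + 4*v - 2) dv
  For the y component: f_2(F) = 1; d F_2 = (2*v) du + (2*u) dv
Combining and collecting du, dv coefficients:
  coeff of du: v*(-3*u*v + 6*v^2 - 6*v + 2)
  coeff of dv: -3*u^2*v + 18*u*v^2 - 12*u*v + 2*u - 24*v^3 + 36*v^2 - 12*v
F^* omega = (v*(-3*u*v + 6*v^2 - 6*v + 2)) du + (-3*u^2*v + 18*u*v^2 - 12*u*v + 2*u - 24*v^3 + 36*v^2 - 12*v) dv.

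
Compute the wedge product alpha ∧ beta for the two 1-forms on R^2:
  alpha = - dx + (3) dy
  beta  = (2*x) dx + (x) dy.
alpha ∧ beta = (-7*x) dx ∧ dy

Distribute the wedge, using dx_i ∧ dx_j = -dx_j ∧ dx_i and dx_i ∧ dx_i = 0. For each pair (i, j) with i < j, the coefficient of dx_i ∧ dx_j in alpha ∧ beta is (alpha_i * beta_j - alpha_j * beta_i). Collecting: alpha ∧ beta = (-7*x) dx ∧ dy.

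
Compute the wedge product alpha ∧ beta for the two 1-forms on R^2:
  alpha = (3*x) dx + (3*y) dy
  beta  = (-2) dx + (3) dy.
alpha ∧ beta = (9*x + 6*y) dx ∧ dy

Distribute the wedge, using dx_i ∧ dx_j = -dx_j ∧ dx_i and dx_i ∧ dx_i = 0. For each pair (i, j) with i < j, the coefficient of dx_i ∧ dx_j in alpha ∧ beta is (alpha_i * beta_j - alpha_j * beta_i). Collecting: alpha ∧ beta = (9*x + 6*y) dx ∧ dy.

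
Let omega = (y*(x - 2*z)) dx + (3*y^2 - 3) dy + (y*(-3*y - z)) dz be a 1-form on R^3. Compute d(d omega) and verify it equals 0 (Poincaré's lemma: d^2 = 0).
d(d omega) = 0

Step 1: d omega = sum_{i<j} (∂f_j/∂x_i - ∂f_i/∂x_j) dx_i ∧ dx_j:
  coeff of dx ∧ dy: -x + 2*z
  coeff of dx ∧ dz: 2*y
  coeff of dy ∧ dz: -6*y - z
Step 2: Apply d again to each 2-form coefficient. The only possible 3-form in R^3 is dx ∧ dy ∧ dz, with coefficient
  ∂(coeff of dy∧dz)/∂x - ∂(coeff of dx∧dz)/∂y + ∂(coeff of dx∧dy)/∂z
  = ∂/∂x (-6*y - z) - ∂/∂y (2*y) + ∂/∂z (-x + 2*z).
Each of these terms simplifies to sums of mixed partials that cancel in pairs. The result is 0 (by equality of mixed partials for smooth functions — Schwarz / Clairaut).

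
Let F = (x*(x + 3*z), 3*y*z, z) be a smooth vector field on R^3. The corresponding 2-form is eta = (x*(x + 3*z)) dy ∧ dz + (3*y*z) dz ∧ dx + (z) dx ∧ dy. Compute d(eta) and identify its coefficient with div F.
d(eta) = (2*x + 6*z + 1) dx ∧ dy ∧ dz; div F = 2*x + 6*z + 1

For a 2-form in R^3 of the form above, applying d gives a 3-form with coefficient ∂P/∂x + ∂Q/∂y + ∂R/∂z:
  ∂P/∂x = 2*x + 3*z
  ∂Q/∂y = 3*z
  ∂R/∂z = 1
Sum = 2*x + 6*z + 1, which is exactly div F.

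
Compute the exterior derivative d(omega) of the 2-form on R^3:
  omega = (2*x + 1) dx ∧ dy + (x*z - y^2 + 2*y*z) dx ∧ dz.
d(omega) = (2*y - 2*z) dx ∧ dy ∧ dz

For a 2-form omega = sum_{i<j} g_{ij} dx_i ∧ dx_j, the exterior derivative is
  d(omega) = sum_{i<j} d(g_{ij}) ∧ dx_i ∧ dx_j = sum_{i<j, k} (∂g_{ij}/∂x_k) dx_k ∧ dx_i ∧ dx_j.
Expand each term, using dx_k ∧ dx_i ∧ dx_j = sgn(permutation) dx_{(a)} ∧ dx_{(b)} ∧ dx_{(c)} with (a < b < c) sorted:
  d(x*z - y^2 + 2*y*z) includes (∂/∂y)(x*z - y^2 + 2*y*z) dy = (-2*y + 2*z) dy, which multiplied by dx ∧ dz gives (2*y - 2*z) dx ∧ dy ∧ dz
Collecting like 3-forms: d(omega) = (2*y - 2*z) dx ∧ dy ∧ dz.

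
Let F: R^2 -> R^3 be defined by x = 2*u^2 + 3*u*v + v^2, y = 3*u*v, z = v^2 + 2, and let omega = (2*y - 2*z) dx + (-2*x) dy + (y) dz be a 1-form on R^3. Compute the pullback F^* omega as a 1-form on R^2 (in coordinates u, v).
F^* omega = (12*u^2*v - 8*u*v^2 - 16*u - 12*v^3 - 12*v) du + (-12*u^3 + 6*u*v^2 - 12*u - 4*v^3 - 8*v) dv

Using F^*(f dg) = (f ∘ F) d(g ∘ F), substitute each coordinate x_i by F_i(u, v) in f_i, and replace dx_i by d F_i = (∂F_i/∂u) du + (∂F_i/∂v) dv.
  For the x component: f_1(F) = 6*u*v - 2*v^2 - 4; d F_1 = (4*u + 3*v) du + (3*u + 2*v) dv
  For the y component: f_2(F) = -4*u^2 - 6*u*v - 2*v^2; d F_2 = (3*v) du + (3*u) dv
  For the z component: f_3(F) = 3*u*v; d F_3 = (0) du + (2*v) dv
Combining and collecting du, dv coefficients:
  coeff of du: 12*u^2*v - 8*u*v^2 - 16*u - 12*v^3 - 12*v
  coeff of dv: -12*u^3 + 6*u*v^2 - 12*u - 4*v^3 - 8*v
F^* omega = (12*u^2*v - 8*u*v^2 - 16*u - 12*v^3 - 12*v) du + (-12*u^3 + 6*u*v^2 - 12*u - 4*v^3 - 8*v) dv.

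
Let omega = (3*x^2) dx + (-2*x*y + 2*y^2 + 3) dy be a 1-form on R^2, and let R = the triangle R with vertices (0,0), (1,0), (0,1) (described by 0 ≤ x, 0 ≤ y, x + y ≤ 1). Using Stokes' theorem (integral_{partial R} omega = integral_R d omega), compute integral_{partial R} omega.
integral_(partial R) omega = -1/3

Stokes: integral_partial_R omega = integral_R d omega with d omega = (∂Q/∂x - ∂P/∂y) dx ∧ dy.
  ∂Q/∂x = -2*y
  ∂P/∂y = 0
  integrand = ∂Q/∂x - ∂P/∂y = -2*y.
Integrating over R: integral_0^1 integral_0^{1-x} (-2*y) dy dx = -1/3.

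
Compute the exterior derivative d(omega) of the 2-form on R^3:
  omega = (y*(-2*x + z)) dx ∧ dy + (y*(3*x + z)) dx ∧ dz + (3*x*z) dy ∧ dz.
d(omega) = (-3*x + y + 2*z) dx ∧ dy ∧ dz

For a 2-form omega = sum_{i<j} g_{ij} dx_i ∧ dx_j, the exterior derivative is
  d(omega) = sum_{i<j} d(g_{ij}) ∧ dx_i ∧ dx_j = sum_{i<j, k} (∂g_{ij}/∂x_k) dx_k ∧ dx_i ∧ dx_j.
Expand each term, using dx_k ∧ dx_i ∧ dx_j = sgn(permutation) dx_{(a)} ∧ dx_{(b)} ∧ dx_{(c)} with (a < b < c) sorted:
  d(y*(-2*x + z)) includes (∂/∂z)(y*(-2*x + z)) dz = (y) dz, which multiplied by dx ∧ dy gives (y) dx ∧ dy ∧ dz
  d(y*(3*x + z)) includes (∂/∂y)(y*(3*x + z)) dy = (3*x + z) dy, which multiplied by dx ∧ dz gives (-3*x - z) dx ∧ dy ∧ dz
  d(3*x*z) includes (∂/∂x)(3*x*z) dx = (3*z) dx, which multiplied by dy ∧ dz gives (3*z) dx ∧ dy ∧ dz
Collecting like 3-forms: d(omega) = (-3*x + y + 2*z) dx ∧ dy ∧ dz.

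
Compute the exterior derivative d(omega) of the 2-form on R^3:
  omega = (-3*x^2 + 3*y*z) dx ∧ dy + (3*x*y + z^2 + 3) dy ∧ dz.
d(omega) = (6*y) dx ∧ dy ∧ dz

For a 2-form omega = sum_{i<j} g_{ij} dx_i ∧ dx_j, the exterior derivative is
  d(omega) = sum_{i<j} d(g_{ij}) ∧ dx_i ∧ dx_j = sum_{i<j, k} (∂g_{ij}/∂x_k) dx_k ∧ dx_i ∧ dx_j.
Expand each term, using dx_k ∧ dx_i ∧ dx_j = sgn(permutation) dx_{(a)} ∧ dx_{(b)} ∧ dx_{(c)} with (a < b < c) sorted:
  d(-3*x^2 + 3*y*z) includes (∂/∂z)(-3*x^2 + 3*y*z) dz = (3*y) dz, which multiplied by dx ∧ dy gives (3*y) dx ∧ dy ∧ dz
  d(3*x*y + z^2 + 3) includes (∂/∂x)(3*x*y + z^2 + 3) dx = (3*y) dx, which multiplied by dy ∧ dz gives (3*y) dx ∧ dy ∧ dz
Collecting like 3-forms: d(omega) = (6*y) dx ∧ dy ∧ dz.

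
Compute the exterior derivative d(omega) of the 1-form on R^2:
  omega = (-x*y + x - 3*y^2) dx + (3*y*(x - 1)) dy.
d(omega) = (x + 9*y) dx ∧ dy

For a 1-form omega = sum_i f_i dx_i, the exterior derivative is
  d(omega) = sum_{i < j} (∂f_j/∂x_i - ∂f_i/∂x_j) dx_i ∧ dx_j.
  coefficient of dx ∧ dy: ∂f_2/∂x - ∂f_1/∂y = ∂(3*y*(x - 1))/∂x - ∂(-x*y + x - 3*y^2)/∂y = x + 9*y
Assembling: d(omega) = (x + 9*y) dx ∧ dy.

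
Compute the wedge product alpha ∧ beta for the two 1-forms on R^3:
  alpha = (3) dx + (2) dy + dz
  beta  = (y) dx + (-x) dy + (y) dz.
alpha ∧ beta = (-3*x - 2*y) dx ∧ dy + (2*y) dx ∧ dz + (x + 2*y) dy ∧ dz

Distribute the wedge, using dx_i ∧ dx_j = -dx_j ∧ dx_i and dx_i ∧ dx_i = 0. For each pair (i, j) with i < j, the coefficient of dx_i ∧ dx_j in alpha ∧ beta is (alpha_i * beta_j - alpha_j * beta_i). Collecting: alpha ∧ beta = (-3*x - 2*y) dx ∧ dy + (2*y) dx ∧ dz + (x + 2*y) dy ∧ dz.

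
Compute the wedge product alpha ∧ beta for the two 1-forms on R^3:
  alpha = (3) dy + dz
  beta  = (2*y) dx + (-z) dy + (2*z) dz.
alpha ∧ beta = (-6*y) dx ∧ dy + (7*z) dy ∧ dz + (-2*y) dx ∧ dz

Distribute the wedge, using dx_i ∧ dx_j = -dx_j ∧ dx_i and dx_i ∧ dx_i = 0. For each pair (i, j) with i < j, the coefficient of dx_i ∧ dx_j in alpha ∧ beta is (alpha_i * beta_j - alpha_j * beta_i). Collecting: alpha ∧ beta = (-6*y) dx ∧ dy + (7*z) dy ∧ dz + (-2*y) dx ∧ dz.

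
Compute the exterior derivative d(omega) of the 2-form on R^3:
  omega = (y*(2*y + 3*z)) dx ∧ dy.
d(omega) = (3*y) dx ∧ dy ∧ dz

For a 2-form omega = sum_{i<j} g_{ij} dx_i ∧ dx_j, the exterior derivative is
  d(omega) = sum_{i<j} d(g_{ij}) ∧ dx_i ∧ dx_j = sum_{i<j, k} (∂g_{ij}/∂x_k) dx_k ∧ dx_i ∧ dx_j.
Expand each term, using dx_k ∧ dx_i ∧ dx_j = sgn(permutation) dx_{(a)} ∧ dx_{(b)} ∧ dx_{(c)} with (a < b < c) sorted:
  d(y*(2*y + 3*z)) includes (∂/∂z)(y*(2*y + 3*z)) dz = (3*y) dz, which multiplied by dx ∧ dy gives (3*y) dx ∧ dy ∧ dz
Collecting like 3-forms: d(omega) = (3*y) dx ∧ dy ∧ dz.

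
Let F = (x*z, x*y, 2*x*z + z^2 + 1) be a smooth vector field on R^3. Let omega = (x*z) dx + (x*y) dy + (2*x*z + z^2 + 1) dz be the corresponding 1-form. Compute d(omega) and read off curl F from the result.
d(omega) = (0) dy ∧ dz + (x - 2*z) dz ∧ dx + (y) dx ∧ dy; curl F = (0, x - 2*z, y)

d omega = sum_{i<j} (∂f_j/∂x_i - ∂f_i/∂x_j) dx_i ∧ dx_j. Under the identification (dy ∧ dz, dz ∧ dx, dx ∧ dy) ↔ (e_x, e_y, e_z), the coefficients are exactly the components of curl F. Compute:
  ∂R/∂y - ∂Q/∂z = (0) - (0) = 0
  ∂P/∂z - ∂R/∂x = (x) - (2*z) = x - 2*z
  ∂Q/∂x - ∂P/∂y = (y) - (0) = y.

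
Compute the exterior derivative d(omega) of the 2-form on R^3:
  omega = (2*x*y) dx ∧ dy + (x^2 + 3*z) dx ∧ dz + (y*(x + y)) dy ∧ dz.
d(omega) = (y) dx ∧ dy ∧ dz

For a 2-form omega = sum_{i<j} g_{ij} dx_i ∧ dx_j, the exterior derivative is
  d(omega) = sum_{i<j} d(g_{ij}) ∧ dx_i ∧ dx_j = sum_{i<j, k} (∂g_{ij}/∂x_k) dx_k ∧ dx_i ∧ dx_j.
Expand each term, using dx_k ∧ dx_i ∧ dx_j = sgn(permutation) dx_{(a)} ∧ dx_{(b)} ∧ dx_{(c)} with (a < b < c) sorted:
  d(y*(x + y)) includes (∂/∂x)(y*(x + y)) dx = (y) dx, which multiplied by dy ∧ dz gives (y) dx ∧ dy ∧ dz
Collecting like 3-forms: d(omega) = (y) dx ∧ dy ∧ dz.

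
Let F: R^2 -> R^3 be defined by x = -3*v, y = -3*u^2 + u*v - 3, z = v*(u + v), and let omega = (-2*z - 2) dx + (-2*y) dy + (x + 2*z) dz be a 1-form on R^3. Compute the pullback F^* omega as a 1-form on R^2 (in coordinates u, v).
F^* omega = (-36*u^3 + 18*u^2*v - 36*u + 2*v^3 - 3*v^2 + 6*v) du + (6*u^3 + 6*u*v^2 + 3*u*v + 6*u + 4*v^3 + 6) dv

Using F^*(f dg) = (f ∘ F) d(g ∘ F), substitute each coordinate x_i by F_i(u, v) in f_i, and replace dx_i by d F_i = (∂F_i/∂u) du + (∂F_i/∂v) dv.
  For the x component: f_1(F) = -2*u*v - 2*v^2 - 2; d F_1 = (0) du + (-3) dv
  For the y component: f_2(F) = 6*u^2 - 2*u*v + 6; d F_2 = (-6*u + v) du + (u) dv
  For the z component: f_3(F) = v*(2*u + 2*v - 3); d F_3 = (v) du + (u + 2*v) dv
Combining and collecting du, dv coefficients:
  coeff of du: -36*u^3 + 18*u^2*v - 36*u + 2*v^3 - 3*v^2 + 6*v
  coeff of dv: 6*u^3 + 6*u*v^2 + 3*u*v + 6*u + 4*v^3 + 6
F^* omega = (-36*u^3 + 18*u^2*v - 36*u + 2*v^3 - 3*v^2 + 6*v) du + (6*u^3 + 6*u*v^2 + 3*u*v + 6*u + 4*v^3 + 6) dv.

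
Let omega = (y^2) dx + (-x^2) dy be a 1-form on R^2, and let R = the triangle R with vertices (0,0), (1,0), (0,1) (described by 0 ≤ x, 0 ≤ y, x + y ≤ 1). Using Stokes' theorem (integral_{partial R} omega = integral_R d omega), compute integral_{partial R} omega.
integral_(partial R) omega = -2/3

Stokes: integral_partial_R omega = integral_R d omega with d omega = (∂Q/∂x - ∂P/∂y) dx ∧ dy.
  ∂Q/∂x = -2*x
  ∂P/∂y = 2*y
  integrand = ∂Q/∂x - ∂P/∂y = -2*x - 2*y.
Integrating over R: integral_0^1 integral_0^{1-x} (-2*x - 2*y) dy dx = -2/3.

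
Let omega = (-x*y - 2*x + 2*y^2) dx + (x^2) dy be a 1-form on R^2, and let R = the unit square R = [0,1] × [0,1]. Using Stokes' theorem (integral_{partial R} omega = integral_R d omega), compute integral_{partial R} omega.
integral_(partial R) omega = -1/2

Stokes: integral_partial_R omega = integral_R d omega with d omega = (∂Q/∂x - ∂P/∂y) dx ∧ dy.
  ∂Q/∂x = 2*x
  ∂P/∂y = -x + 4*y
  integrand = ∂Q/∂x - ∂P/∂y = 3*x - 4*y.
Integrating over R: integral_0^1 integral_0^1 (3*x - 4*y) dx dy = -1/2.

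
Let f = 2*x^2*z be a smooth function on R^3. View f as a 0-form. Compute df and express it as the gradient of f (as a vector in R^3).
df = (4*x*z) dx + (0) dy + (2*x^2) dz; grad f = (4*x*z, 0, 2*x^2)

For a 0-form f, d f = (∂f/∂x) dx + (∂f/∂y) dy + (∂f/∂z) dz. The components of the vector representation are exactly the entries of grad f in Cartesian coordinates:
  ∂f/∂x = 4*x*z
  ∂f/∂y = 0
  ∂f/∂z = 2*x^2.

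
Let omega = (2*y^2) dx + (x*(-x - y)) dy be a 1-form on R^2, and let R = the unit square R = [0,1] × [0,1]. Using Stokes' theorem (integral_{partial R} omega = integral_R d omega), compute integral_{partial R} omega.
integral_(partial R) omega = -7/2

Stokes: integral_partial_R omega = integral_R d omega with d omega = (∂Q/∂x - ∂P/∂y) dx ∧ dy.
  ∂Q/∂x = -2*x - y
  ∂P/∂y = 4*y
  integrand = ∂Q/∂x - ∂P/∂y = -2*x - 5*y.
Integrating over R: integral_0^1 integral_0^1 (-2*x - 5*y) dx dy = -7/2.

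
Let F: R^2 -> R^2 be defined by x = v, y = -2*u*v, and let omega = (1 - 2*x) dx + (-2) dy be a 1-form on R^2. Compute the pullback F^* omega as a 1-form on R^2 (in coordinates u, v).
F^* omega = (4*v) du + (4*u - 2*v + 1) dv

Using F^*(f dg) = (f ∘ F) d(g ∘ F), substitute each coordinate x_i by F_i(u, v) in f_i, and replace dx_i by d F_i = (∂F_i/∂u) du + (∂F_i/∂v) dv.
  For the x component: f_1(F) = 1 - 2*v; d F_1 = (0) du + (1) dv
  For the y component: f_2(F) = -2; d F_2 = (-2*v) du + (-2*u) dv
Combining and collecting du, dv coefficients:
  coeff of du: 4*v
  coeff of dv: 4*u - 2*v + 1
F^* omega = (4*v) du + (4*u - 2*v + 1) dv.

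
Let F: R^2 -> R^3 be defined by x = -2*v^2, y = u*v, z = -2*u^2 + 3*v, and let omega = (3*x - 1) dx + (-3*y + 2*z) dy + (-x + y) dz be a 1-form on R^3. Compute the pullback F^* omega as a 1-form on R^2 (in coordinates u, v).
F^* omega = (v*(-8*u^2 - 11*u*v + 6*v)) du + (-4*u^3 - 3*u^2*v + 9*u*v + 24*v^3 + 6*v^2 + 4*v) dv

Using F^*(f dg) = (f ∘ F) d(g ∘ F), substitute each coordinate x_i by F_i(u, v) in f_i, and replace dx_i by d F_i = (∂F_i/∂u) du + (∂F_i/∂v) dv.
  For the x component: f_1(F) = -6*v^2 - 1; d F_1 = (0) du + (-4*v) dv
  For the y component: f_2(F) = -4*u^2 - 3*u*v + 6*v; d F_2 = (v) du + (u) dv
  For the z component: f_3(F) = v*(u + 2*v); d F_3 = (-4*u) du + (3) dv
Combining and collecting du, dv coefficients:
  coeff of du: v*(-8*u^2 - 11*u*v + 6*v)
  coeff of dv: -4*u^3 - 3*u^2*v + 9*u*v + 24*v^3 + 6*v^2 + 4*v
F^* omega = (v*(-8*u^2 - 11*u*v + 6*v)) du + (-4*u^3 - 3*u^2*v + 9*u*v + 24*v^3 + 6*v^2 + 4*v) dv.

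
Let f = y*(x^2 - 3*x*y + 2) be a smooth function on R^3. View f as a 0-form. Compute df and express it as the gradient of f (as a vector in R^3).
df = (y*(2*x - 3*y)) dx + (x^2 - 6*x*y + 2) dy + (0) dz; grad f = (y*(2*x - 3*y), x^2 - 6*x*y + 2, 0)

For a 0-form f, d f = (∂f/∂x) dx + (∂f/∂y) dy + (∂f/∂z) dz. The components of the vector representation are exactly the entries of grad f in Cartesian coordinates:
  ∂f/∂x = y*(2*x - 3*y)
  ∂f/∂y = x^2 - 6*x*y + 2
  ∂f/∂z = 0.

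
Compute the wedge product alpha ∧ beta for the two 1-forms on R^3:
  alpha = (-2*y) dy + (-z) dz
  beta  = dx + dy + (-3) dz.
alpha ∧ beta = (2*y) dx ∧ dy + (6*y + z) dy ∧ dz + (z) dx ∧ dz

Distribute the wedge, using dx_i ∧ dx_j = -dx_j ∧ dx_i and dx_i ∧ dx_i = 0. For each pair (i, j) with i < j, the coefficient of dx_i ∧ dx_j in alpha ∧ beta is (alpha_i * beta_j - alpha_j * beta_i). Collecting: alpha ∧ beta = (2*y) dx ∧ dy + (6*y + z) dy ∧ dz + (z) dx ∧ dz.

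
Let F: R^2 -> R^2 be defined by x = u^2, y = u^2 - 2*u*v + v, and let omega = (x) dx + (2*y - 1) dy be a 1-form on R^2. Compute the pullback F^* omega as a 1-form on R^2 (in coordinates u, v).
F^* omega = (6*u^3 - 12*u^2*v + 8*u*v^2 + 4*u*v - 2*u - 4*v^2 + 2*v) du + (-4*u^3 + 8*u^2*v + 2*u^2 - 8*u*v + 2*u + 2*v - 1) dv

Using F^*(f dg) = (f ∘ F) d(g ∘ F), substitute each coordinate x_i by F_i(u, v) in f_i, and replace dx_i by d F_i = (∂F_i/∂u) du + (∂F_i/∂v) dv.
  For the x component: f_1(F) = u^2; d F_1 = (2*u) du + (0) dv
  For the y component: f_2(F) = 2*u^2 - 4*u*v + 2*v - 1; d F_2 = (2*u - 2*v) du + (1 - 2*u) dv
Combining and collecting du, dv coefficients:
  coeff of du: 6*u^3 - 12*u^2*v + 8*u*v^2 + 4*u*v - 2*u - 4*v^2 + 2*v
  coeff of dv: -4*u^3 + 8*u^2*v + 2*u^2 - 8*u*v + 2*u + 2*v - 1
F^* omega = (6*u^3 - 12*u^2*v + 8*u*v^2 + 4*u*v - 2*u - 4*v^2 + 2*v) du + (-4*u^3 + 8*u^2*v + 2*u^2 - 8*u*v + 2*u + 2*v - 1) dv.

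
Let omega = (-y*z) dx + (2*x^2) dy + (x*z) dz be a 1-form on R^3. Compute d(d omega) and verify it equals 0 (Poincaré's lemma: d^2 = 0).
d(d omega) = 0

Step 1: d omega = sum_{i<j} (∂f_j/∂x_i - ∂f_i/∂x_j) dx_i ∧ dx_j:
  coeff of dx ∧ dy: 4*x + z
  coeff of dx ∧ dz: y + z
  coeff of dy ∧ dz: 0
Step 2: Apply d again to each 2-form coefficient. The only possible 3-form in R^3 is dx ∧ dy ∧ dz, with coefficient
  ∂(coeff of dy∧dz)/∂x - ∂(coeff of dx∧dz)/∂y + ∂(coeff of dx∧dy)/∂z
  = ∂/∂x (0) - ∂/∂y (y + z) + ∂/∂z (4*x + z).
Each of these terms simplifies to sums of mixed partials that cancel in pairs. The result is 0 (by equality of mixed partials for smooth functions — Schwarz / Clairaut).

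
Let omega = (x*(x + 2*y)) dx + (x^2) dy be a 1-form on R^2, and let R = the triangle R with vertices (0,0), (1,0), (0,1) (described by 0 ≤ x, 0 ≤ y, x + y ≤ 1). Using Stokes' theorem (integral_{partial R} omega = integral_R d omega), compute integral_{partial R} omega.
integral_(partial R) omega = 0

Stokes: integral_partial_R omega = integral_R d omega with d omega = (∂Q/∂x - ∂P/∂y) dx ∧ dy.
  ∂Q/∂x = 2*x
  ∂P/∂y = 2*x
  integrand = ∂Q/∂x - ∂P/∂y = 0.
Integrating over R: integral_0^1 integral_0^{1-x} (0) dy dx = 0.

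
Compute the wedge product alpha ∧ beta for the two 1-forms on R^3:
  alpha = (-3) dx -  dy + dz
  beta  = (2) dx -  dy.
alpha ∧ beta = (5) dx ∧ dy + (-2) dx ∧ dz + (1) dy ∧ dz

Distribute the wedge, using dx_i ∧ dx_j = -dx_j ∧ dx_i and dx_i ∧ dx_i = 0. For each pair (i, j) with i < j, the coefficient of dx_i ∧ dx_j in alpha ∧ beta is (alpha_i * beta_j - alpha_j * beta_i). Collecting: alpha ∧ beta = (5) dx ∧ dy + (-2) dx ∧ dz + (1) dy ∧ dz.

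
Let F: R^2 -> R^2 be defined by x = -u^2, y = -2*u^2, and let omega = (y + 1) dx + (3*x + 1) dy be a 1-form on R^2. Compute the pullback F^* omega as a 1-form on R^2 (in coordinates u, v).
F^* omega = (16*u^3 - 6*u) du

Using F^*(f dg) = (f ∘ F) d(g ∘ F), substitute each coordinate x_i by F_i(u, v) in f_i, and replace dx_i by d F_i = (∂F_i/∂u) du + (∂F_i/∂v) dv.
  For the x component: f_1(F) = 1 - 2*u^2; d F_1 = (-2*u) du + (0) dv
  For the y component: f_2(F) = 1 - 3*u^2; d F_2 = (-4*u) du + (0) dv
Combining and collecting du, dv coefficients:
  coeff of du: 16*u^3 - 6*u
  coeff of dv: 0
F^* omega = (16*u^3 - 6*u) du.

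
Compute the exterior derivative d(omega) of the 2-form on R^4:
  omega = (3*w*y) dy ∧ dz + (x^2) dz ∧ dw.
d(omega) = (3*y) dy ∧ dz ∧ dw + (2*x) dx ∧ dz ∧ dw

For a 2-form omega = sum_{i<j} g_{ij} dx_i ∧ dx_j, the exterior derivative is
  d(omega) = sum_{i<j} d(g_{ij}) ∧ dx_i ∧ dx_j = sum_{i<j, k} (∂g_{ij}/∂x_k) dx_k ∧ dx_i ∧ dx_j.
Expand each term, using dx_k ∧ dx_i ∧ dx_j = sgn(permutation) dx_{(a)} ∧ dx_{(b)} ∧ dx_{(c)} with (a < b < c) sorted:
  d(3*w*y) includes (∂/∂w)(3*w*y) dw = (3*y) dw, which multiplied by dy ∧ dz gives (3*y) dy ∧ dz ∧ dw
  d(x^2) includes (∂/∂x)(x^2) dx = (2*x) dx, which multiplied by dz ∧ dw gives (2*x) dx ∧ dz ∧ dw
Collecting like 3-forms: d(omega) = (3*y) dy ∧ dz ∧ dw + (2*x) dx ∧ dz ∧ dw.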